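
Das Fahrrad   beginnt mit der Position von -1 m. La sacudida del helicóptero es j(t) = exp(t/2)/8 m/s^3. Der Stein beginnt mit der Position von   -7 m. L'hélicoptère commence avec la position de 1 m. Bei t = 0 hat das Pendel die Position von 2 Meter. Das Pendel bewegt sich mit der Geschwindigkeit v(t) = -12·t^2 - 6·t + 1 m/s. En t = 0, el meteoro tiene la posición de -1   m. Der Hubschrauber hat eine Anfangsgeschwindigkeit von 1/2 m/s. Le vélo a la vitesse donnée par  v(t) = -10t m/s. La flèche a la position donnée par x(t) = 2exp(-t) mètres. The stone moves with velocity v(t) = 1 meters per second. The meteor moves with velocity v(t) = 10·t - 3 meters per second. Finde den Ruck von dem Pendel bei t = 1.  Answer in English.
To solve this, we need to take 2 derivatives of our velocity equation v(t) = -12·t^2 - 6·t + 1. Differentiating velocity, we get acceleration: a(t) = -24·t - 6. The derivative of acceleration gives jerk: j(t) = -24. Using j(t) = -24 and substituting t = 1, we find j = -24.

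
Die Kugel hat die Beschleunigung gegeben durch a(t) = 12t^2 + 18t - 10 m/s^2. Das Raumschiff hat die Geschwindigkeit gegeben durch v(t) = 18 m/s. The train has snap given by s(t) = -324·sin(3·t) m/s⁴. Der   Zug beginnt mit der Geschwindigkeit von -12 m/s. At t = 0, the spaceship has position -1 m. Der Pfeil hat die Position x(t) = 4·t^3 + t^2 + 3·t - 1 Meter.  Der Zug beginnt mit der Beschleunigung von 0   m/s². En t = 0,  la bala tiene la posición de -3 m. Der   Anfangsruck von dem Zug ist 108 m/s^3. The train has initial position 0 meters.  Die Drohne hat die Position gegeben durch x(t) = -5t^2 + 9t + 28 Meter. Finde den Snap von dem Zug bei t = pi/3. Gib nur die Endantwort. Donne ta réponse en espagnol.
s(pi/3) = 0.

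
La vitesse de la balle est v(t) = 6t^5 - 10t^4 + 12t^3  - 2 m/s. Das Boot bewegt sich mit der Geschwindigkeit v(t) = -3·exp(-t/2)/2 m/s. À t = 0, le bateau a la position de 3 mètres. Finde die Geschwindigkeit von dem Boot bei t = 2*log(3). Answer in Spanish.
De la ecuación de la velocidad v(t) = -3·exp(-t/2)/2, sustituimos t = 2*log(3) para obtener v = -1/2.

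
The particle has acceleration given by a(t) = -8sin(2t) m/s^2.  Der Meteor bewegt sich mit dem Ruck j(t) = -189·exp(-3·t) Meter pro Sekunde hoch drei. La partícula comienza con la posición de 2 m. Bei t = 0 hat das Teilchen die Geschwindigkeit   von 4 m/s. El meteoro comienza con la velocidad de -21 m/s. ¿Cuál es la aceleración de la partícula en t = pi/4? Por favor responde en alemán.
Mit a(t) = -8·sin(2·t) und Einsetzen von t = pi/4, finden wir a = -8.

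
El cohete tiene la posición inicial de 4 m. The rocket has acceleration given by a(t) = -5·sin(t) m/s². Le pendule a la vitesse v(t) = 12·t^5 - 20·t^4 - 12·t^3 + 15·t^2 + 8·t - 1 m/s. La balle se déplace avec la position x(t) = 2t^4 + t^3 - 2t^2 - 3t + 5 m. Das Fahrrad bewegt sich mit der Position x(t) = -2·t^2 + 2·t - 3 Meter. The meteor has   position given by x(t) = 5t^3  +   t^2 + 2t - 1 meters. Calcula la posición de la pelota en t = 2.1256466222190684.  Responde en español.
Tenemos la posición x(t) = 2·t^4 + t^3 - 2·t^2 - 3·t + 5. Sustituyendo t = 2.1256466222190684: x(2.1256466222190684) = 40.0221778109270.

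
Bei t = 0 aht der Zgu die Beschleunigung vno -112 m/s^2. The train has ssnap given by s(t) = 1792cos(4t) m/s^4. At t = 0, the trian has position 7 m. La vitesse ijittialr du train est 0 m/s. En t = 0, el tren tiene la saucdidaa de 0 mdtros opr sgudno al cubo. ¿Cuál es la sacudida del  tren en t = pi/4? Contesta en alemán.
Ausgehend von dem Snap s(t) = 1792·cos(4·t), nehmen wir 1 Stammfunktion. Mit ∫s(t)dt und Anwendung von j(0) = 0, finden wir j(t) = 448·sin(4·t). Aus der Gleichung für den Ruck j(t) = 448·sin(4·t), setzen wir t = pi/4 ein und erhalten j = 0.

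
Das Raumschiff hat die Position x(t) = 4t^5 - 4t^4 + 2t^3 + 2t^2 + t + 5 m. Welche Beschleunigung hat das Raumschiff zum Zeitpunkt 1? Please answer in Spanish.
Debemos derivar nuestra ecuación de la posición x(t) = 4·t^5 - 4·t^4 + 2·t^3 + 2·t^2 + t + 5 2 veces. La derivada de la posición da la velocidad: v(t) = 20·t^4 - 16·t^3 + 6·t^2 + 4·t + 1. La derivada de la velocidad da la aceleración: a(t) = 80·t^3 - 48·t^2 + 12·t + 4. De la ecuación de la aceleración a(t) = 80·t^3 - 48·t^2 + 12·t + 4, sustituimos t = 1 para obtener a = 48.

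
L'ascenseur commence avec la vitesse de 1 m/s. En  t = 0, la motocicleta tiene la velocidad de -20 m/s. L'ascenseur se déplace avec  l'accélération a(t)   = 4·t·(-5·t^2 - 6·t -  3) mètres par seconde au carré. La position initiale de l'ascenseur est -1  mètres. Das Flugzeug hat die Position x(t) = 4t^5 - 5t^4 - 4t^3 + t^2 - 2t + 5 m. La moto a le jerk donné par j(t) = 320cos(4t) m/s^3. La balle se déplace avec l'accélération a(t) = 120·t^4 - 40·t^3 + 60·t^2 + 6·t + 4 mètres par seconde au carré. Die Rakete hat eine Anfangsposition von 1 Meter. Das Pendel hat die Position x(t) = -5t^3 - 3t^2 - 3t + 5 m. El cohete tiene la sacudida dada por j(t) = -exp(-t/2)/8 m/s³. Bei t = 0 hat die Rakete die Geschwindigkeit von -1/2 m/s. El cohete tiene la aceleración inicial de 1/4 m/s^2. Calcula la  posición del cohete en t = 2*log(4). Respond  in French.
Pour résoudre ceci, nous devons prendre 3 primitives de notre équation du jerk j(t) = -exp(-t/2)/8. L'intégrale du jerk est l'accélération. En utilisant a(0) = 1/4, nous obtenons a(t) = exp(-t/2)/4. En intégrant l'accélération et en utilisant la condition initiale v(0) = -1/2, nous obtenons v(t) = -exp(-t/2)/2. La primitive de la vitesse est la position. En utilisant x(0) = 1, nous obtenons x(t) = exp(-t/2). Nous avons la position x(t) = exp(-t/2). En substituant t = 2*log(4): x(2*log(4)) = 1/4.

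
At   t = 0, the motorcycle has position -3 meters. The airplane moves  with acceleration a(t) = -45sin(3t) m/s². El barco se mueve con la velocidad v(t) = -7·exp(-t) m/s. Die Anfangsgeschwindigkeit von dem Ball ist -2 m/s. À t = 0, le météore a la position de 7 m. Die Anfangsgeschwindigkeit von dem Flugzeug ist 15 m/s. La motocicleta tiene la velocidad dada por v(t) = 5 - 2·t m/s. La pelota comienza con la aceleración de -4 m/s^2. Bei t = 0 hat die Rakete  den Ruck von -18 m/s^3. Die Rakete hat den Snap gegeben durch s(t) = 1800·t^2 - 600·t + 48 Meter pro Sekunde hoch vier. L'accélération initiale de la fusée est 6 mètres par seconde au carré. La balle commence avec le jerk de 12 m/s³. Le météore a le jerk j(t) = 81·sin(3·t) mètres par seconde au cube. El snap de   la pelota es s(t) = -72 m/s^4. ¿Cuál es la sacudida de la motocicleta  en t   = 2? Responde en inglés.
Starting from velocity v(t) = 5 - 2·t, we take 2 derivatives. Taking d/dt of v(t), we find a(t) = -2. Differentiating acceleration, we get jerk: j(t) = 0. We have jerk j(t) = 0. Substituting t = 2: j(2) = 0.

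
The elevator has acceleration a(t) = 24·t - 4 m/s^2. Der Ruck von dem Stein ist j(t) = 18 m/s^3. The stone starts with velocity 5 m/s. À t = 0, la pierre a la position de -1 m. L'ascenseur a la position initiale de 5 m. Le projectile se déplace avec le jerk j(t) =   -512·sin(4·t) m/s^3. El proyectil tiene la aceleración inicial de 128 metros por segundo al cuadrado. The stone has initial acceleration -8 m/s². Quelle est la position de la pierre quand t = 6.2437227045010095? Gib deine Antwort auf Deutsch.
Wir müssen die Stammfunktion unserer Gleichung für den Ruck j(t) = 18 3-mal finden. Durch Integration von dem Ruck und Verwendung der Anfangsbedingung a(0) = -8, erhalten wir a(t) = 18·t - 8. Mit ∫a(t)dt und Anwendung von v(0) = 5, finden wir v(t) = 9·t^2 - 8·t + 5. Mit ∫v(t)dt und Anwendung von x(0) = -1, finden wir x(t) = 3·t^3 - 4·t^2 + 5·t - 1. Mit x(t) = 3·t^3 - 4·t^2 + 5·t - 1 und Einsetzen von t = 6.2437227045010095, finden wir x = 604.499549738457.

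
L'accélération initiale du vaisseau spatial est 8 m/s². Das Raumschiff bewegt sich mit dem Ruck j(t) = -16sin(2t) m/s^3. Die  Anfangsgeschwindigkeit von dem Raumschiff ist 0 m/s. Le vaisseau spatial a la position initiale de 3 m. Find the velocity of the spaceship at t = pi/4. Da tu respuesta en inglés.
To find the answer, we compute 2 antiderivatives of j(t) = -16·sin(2·t). Taking ∫j(t)dt and applying a(0) = 8, we find a(t) = 8·cos(2·t). Integrating acceleration and using the initial condition v(0) = 0, we get v(t) = 4·sin(2·t). Using v(t) = 4·sin(2·t) and substituting t = pi/4, we find v = 4.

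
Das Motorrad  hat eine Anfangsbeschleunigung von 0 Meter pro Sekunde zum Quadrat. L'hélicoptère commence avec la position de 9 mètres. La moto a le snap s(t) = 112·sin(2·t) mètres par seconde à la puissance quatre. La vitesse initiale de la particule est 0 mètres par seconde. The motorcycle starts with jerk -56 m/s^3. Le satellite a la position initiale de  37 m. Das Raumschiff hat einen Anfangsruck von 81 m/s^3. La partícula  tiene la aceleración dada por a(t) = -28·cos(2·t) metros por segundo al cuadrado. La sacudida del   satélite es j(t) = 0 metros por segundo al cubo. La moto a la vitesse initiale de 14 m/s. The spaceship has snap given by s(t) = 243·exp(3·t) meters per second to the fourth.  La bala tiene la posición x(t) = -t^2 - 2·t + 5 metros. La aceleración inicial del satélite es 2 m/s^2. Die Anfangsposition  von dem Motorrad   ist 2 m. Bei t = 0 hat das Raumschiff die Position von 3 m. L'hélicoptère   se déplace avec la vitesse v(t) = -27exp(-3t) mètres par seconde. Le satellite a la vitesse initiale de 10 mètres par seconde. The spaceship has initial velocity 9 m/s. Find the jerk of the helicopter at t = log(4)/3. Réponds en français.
En partant de la vitesse v(t) = -27·exp(-3·t), nous prenons 2 dérivées. La dérivée de la vitesse donne l'accélération: a(t) = 81·exp(-3·t). La dérivée de l'accélération donne le jerk: j(t) = -243·exp(-3·t). Nous avons le jerk j(t) = -243·exp(-3·t). En substituant t = log(4)/3: j(log(4)/3) = -243/4.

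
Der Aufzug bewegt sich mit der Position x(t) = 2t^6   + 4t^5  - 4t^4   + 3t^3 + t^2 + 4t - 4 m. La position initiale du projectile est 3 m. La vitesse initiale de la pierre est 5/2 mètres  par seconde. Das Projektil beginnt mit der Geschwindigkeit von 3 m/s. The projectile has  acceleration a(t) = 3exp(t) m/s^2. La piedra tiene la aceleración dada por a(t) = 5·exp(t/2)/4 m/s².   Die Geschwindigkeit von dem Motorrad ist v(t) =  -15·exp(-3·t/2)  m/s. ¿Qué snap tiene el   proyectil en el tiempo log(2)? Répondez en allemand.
Um dies zu lösen, müssen wir 2 Ableitungen unserer Gleichung für die Beschleunigung a(t) = 3·exp(t) nehmen. Die Ableitung von der Beschleunigung ergibt den Ruck: j(t) = 3·exp(t). Durch Ableiten von dem Ruck erhalten wir den Snap: s(t) = 3·exp(t). Mit s(t) = 3·exp(t) und Einsetzen von t = log(2), finden wir s = 6.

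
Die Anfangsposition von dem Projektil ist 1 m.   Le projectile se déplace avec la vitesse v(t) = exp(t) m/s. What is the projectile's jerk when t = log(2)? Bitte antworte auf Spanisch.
Partiendo de la velocidad v(t) = exp(t), tomamos 2 derivadas. Derivando la velocidad, obtenemos la aceleración: a(t) = exp(t). Derivando la aceleración, obtenemos la sacudida: j(t) = exp(t). De la ecuación de la sacudida j(t) = exp(t), sustituimos t = log(2) para obtener j = 2.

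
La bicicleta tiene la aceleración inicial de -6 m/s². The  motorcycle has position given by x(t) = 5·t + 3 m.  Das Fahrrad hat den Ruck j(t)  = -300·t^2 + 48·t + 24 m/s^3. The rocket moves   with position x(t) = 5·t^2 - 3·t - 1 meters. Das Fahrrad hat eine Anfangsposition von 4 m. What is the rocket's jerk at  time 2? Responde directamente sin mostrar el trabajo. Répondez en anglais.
The answer is 0.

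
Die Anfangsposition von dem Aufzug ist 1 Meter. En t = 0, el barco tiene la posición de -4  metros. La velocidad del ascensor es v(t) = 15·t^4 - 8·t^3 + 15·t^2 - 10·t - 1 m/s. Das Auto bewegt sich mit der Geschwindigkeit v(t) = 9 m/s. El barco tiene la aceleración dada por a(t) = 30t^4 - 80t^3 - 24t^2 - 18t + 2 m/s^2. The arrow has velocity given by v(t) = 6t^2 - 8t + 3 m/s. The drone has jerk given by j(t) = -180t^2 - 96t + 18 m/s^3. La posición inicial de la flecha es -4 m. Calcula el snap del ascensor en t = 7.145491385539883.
Para resolver esto, necesitamos tomar 3 derivadas de nuestra ecuación de la velocidad v(t) = 15·t^4 - 8·t^3 + 15·t^2 - 10·t - 1. Tomando d/dt de v(t), encontramos a(t) = 60·t^3 - 24·t^2 + 30·t - 10. Tomando d/dt de a(t), encontramos j(t) = 180·t^2 - 48·t + 30. Tomando d/dt de j(t), encontramos s(t) = 360·t - 48. Tenemos el snap s(t) = 360·t - 48. Sustituyendo t = 7.145491385539883: s(7.145491385539883) = 2524.37689879436.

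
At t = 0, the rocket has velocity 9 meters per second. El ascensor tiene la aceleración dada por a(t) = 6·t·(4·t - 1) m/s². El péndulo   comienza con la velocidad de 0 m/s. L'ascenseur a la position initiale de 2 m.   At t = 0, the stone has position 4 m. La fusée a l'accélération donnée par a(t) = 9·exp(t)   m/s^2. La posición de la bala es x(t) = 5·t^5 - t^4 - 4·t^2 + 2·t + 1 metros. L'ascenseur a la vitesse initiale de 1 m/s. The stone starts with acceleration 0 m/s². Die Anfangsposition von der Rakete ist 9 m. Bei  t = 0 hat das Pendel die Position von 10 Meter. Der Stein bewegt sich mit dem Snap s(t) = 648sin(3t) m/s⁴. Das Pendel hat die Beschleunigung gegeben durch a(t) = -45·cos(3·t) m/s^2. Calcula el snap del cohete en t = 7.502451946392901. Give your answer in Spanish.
Para resolver esto, necesitamos tomar 2 derivadas de nuestra ecuación de la aceleración a(t) = 9·exp(t). Derivando la aceleración, obtenemos la sacudida: j(t) = 9·exp(t). Tomando d/dt de j(t), encontramos s(t) = 9·exp(t). Tenemos el snap s(t) = 9·exp(t). Sustituyendo t = 7.502451946392901: s(7.502451946392901) = 16312.3296929092.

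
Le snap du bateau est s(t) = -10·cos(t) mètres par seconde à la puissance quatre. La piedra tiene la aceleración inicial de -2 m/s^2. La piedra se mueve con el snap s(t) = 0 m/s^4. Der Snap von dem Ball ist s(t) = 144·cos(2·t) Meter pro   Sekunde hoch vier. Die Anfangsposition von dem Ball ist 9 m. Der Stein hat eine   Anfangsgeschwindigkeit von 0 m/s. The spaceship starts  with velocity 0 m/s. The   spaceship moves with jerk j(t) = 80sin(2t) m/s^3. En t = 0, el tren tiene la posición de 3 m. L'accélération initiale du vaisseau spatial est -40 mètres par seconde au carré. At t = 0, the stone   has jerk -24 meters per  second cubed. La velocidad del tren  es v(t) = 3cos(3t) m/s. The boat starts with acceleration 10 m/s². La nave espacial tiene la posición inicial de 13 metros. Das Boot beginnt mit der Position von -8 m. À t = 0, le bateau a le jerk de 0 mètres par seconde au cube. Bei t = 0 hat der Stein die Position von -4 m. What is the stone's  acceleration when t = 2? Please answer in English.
Starting from snap s(t) = 0, we take 2 antiderivatives. Taking ∫s(t)dt and applying j(0) = -24, we find j(t) = -24. Integrating jerk and using the initial condition a(0) = -2, we get a(t) = -24·t - 2. Using a(t) = -24·t - 2 and substituting t = 2, we find a = -50.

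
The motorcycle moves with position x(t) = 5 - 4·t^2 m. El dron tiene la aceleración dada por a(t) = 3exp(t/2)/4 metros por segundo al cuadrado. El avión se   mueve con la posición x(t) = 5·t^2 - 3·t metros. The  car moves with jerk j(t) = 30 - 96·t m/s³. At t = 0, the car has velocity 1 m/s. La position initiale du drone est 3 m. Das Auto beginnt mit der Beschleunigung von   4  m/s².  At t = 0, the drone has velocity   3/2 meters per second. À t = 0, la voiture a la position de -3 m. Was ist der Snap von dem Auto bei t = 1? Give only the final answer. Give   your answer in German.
Der Snap bei t = 1 ist s = -96.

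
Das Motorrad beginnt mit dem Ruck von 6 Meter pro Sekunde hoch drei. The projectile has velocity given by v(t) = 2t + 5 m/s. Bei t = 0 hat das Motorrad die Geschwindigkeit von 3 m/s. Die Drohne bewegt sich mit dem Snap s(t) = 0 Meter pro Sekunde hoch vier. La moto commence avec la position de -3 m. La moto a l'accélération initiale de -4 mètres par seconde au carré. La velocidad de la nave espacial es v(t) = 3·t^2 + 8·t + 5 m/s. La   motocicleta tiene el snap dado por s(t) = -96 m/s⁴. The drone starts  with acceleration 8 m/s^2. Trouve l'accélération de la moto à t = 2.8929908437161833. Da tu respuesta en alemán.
Ausgehend von dem Snap s(t) = -96, nehmen wir 2 Stammfunktionen. Die Stammfunktion von dem Snap ist der Ruck. Mit j(0) = 6 erhalten wir j(t) = 6 - 96·t. Durch Integration von dem Ruck und Verwendung der Anfangsbedingung a(0) = -4, erhalten wir a(t) = -48·t^2 + 6·t - 4. Wir haben die Beschleunigung a(t) = -48·t^2 + 6·t - 4. Durch Einsetzen von t = 2.8929908437161833: a(2.8929908437161833) = -388.373063985335.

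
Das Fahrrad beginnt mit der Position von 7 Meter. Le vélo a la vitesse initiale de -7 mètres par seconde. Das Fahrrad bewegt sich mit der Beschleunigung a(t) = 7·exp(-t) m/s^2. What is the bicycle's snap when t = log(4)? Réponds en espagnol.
Debemos derivar nuestra ecuación de la aceleración a(t) = 7·exp(-t) 2 veces. Derivando la aceleración, obtenemos la sacudida: j(t) = -7·exp(-t). Tomando d/dt de j(t), encontramos s(t) = 7·exp(-t). De la ecuación del snap s(t) = 7·exp(-t), sustituimos t = log(4) para obtener s = 7/4.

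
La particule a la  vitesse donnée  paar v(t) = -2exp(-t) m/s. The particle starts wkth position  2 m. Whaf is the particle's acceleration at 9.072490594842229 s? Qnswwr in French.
En partant de la vitesse v(t) = -2·exp(-t), nous prenons 1 dérivée. En prenant d/dt de v(t), nous trouvons a(t) = 2·exp(-t). Nous avons l'accélération a(t) = 2·exp(-t). En substituant t = 9.072490594842229: a(9.072490594842229) = 0.000229560622209869.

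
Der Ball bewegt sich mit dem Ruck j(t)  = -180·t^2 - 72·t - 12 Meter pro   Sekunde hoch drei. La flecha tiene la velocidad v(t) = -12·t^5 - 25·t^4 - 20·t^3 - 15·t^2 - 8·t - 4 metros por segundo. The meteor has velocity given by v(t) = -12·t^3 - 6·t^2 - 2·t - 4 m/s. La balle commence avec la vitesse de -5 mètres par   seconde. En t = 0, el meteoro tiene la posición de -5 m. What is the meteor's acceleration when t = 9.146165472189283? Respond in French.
Nous devons dériver notre équation de la vitesse v(t) = -12·t^3 - 6·t^2 - 2·t - 4 1 fois. En dérivant la vitesse, nous obtenons l'accélération: a(t) = -36·t^2 - 12·t - 2. De l'équation de l'accélération a(t) = -36·t^2 - 12·t - 2, nous substituons t = 9.146165472189283 pour obtenir a = -3123.23832807430.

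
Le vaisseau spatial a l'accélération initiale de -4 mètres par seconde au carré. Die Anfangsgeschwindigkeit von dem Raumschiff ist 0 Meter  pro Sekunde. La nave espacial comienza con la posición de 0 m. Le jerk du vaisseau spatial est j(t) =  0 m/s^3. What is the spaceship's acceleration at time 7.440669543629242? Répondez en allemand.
Wir müssen die Stammfunktion unserer Gleichung für den Ruck j(t) = 0 1-mal finden. Mit ∫j(t)dt und Anwendung von a(0) = -4, finden wir a(t) = -4. Mit a(t) = -4 und Einsetzen von t = 7.440669543629242, finden wir a = -4.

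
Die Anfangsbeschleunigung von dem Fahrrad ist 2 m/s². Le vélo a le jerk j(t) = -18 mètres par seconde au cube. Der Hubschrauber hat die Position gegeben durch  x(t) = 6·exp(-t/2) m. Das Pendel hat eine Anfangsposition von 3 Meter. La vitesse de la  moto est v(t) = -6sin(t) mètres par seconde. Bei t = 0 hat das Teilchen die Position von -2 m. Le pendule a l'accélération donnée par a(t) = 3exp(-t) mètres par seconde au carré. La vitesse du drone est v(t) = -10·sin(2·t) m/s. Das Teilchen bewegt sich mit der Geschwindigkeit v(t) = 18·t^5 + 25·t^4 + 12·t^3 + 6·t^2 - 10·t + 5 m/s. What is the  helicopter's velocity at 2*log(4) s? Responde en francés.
Pour résoudre ceci, nous devons prendre 1 dérivée de notre équation de la position x(t) = 6·exp(-t/2). En prenant d/dt de x(t), nous trouvons v(t) = -3·exp(-t/2). Nous avons la vitesse v(t) = -3·exp(-t/2). En substituant t = 2*log(4): v(2*log(4)) = -3/4.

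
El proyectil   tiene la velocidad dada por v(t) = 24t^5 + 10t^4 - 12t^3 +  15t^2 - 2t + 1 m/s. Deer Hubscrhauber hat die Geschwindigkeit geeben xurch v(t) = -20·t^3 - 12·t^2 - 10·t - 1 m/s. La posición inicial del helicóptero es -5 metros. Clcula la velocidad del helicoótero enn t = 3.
Usando v(t) = -20·t^3 - 12·t^2 - 10·t - 1 y sustituyendo t = 3, encontramos v = -679.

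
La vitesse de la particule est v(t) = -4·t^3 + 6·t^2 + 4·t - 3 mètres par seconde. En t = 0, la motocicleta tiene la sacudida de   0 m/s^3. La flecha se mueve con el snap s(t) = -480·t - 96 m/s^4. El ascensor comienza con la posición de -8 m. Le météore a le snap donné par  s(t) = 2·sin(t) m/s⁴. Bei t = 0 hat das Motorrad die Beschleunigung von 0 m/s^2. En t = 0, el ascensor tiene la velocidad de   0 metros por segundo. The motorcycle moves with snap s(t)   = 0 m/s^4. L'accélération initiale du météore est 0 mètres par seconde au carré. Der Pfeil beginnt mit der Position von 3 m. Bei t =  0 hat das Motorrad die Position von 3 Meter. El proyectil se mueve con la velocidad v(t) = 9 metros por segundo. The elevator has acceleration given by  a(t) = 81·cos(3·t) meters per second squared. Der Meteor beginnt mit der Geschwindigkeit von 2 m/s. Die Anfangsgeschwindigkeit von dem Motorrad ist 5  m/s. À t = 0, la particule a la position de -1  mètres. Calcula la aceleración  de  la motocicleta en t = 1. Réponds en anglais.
We need to integrate our snap equation s(t) = 0 2 times. The antiderivative of snap is jerk. Using j(0) = 0, we get j(t) = 0. Integrating jerk and using the initial condition a(0) = 0, we get a(t) = 0. Using a(t) = 0 and substituting t = 1, we find a = 0.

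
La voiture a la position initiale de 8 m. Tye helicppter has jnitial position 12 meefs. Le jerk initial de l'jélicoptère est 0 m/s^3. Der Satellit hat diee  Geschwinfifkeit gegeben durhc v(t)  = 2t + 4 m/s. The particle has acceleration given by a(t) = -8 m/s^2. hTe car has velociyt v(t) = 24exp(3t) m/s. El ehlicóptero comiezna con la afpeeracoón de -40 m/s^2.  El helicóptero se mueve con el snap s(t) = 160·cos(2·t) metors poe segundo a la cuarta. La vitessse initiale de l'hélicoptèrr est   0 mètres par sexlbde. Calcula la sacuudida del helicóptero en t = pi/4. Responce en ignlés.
To find the answer, we compute 1 antiderivative of s(t) = 160·cos(2·t). The antiderivative of snap is jerk. Using j(0) = 0, we get j(t) = 80·sin(2·t). From the given jerk equation j(t) = 80·sin(2·t), we substitute t = pi/4 to get j = 80.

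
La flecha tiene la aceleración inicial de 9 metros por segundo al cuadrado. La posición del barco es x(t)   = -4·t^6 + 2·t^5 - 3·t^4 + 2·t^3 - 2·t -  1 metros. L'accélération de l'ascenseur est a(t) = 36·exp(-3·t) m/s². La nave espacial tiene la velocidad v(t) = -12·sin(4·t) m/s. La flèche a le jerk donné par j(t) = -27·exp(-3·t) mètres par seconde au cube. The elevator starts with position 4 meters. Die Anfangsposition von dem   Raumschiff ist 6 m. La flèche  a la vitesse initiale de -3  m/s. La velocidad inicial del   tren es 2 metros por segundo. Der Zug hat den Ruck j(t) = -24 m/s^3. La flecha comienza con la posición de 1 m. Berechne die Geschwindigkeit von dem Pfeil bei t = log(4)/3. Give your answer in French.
Nous devons trouver la primitive de notre équation du jerk j(t) = -27·exp(-3·t) 2 fois. En intégrant le jerk et en utilisant la condition initiale a(0) = 9, nous obtenons a(t) = 9·exp(-3·t). La primitive de l'accélération, avec v(0) = -3, donne la vitesse: v(t) = -3·exp(-3·t). De l'équation de la vitesse v(t) = -3·exp(-3·t), nous substituons t = log(4)/3 pour obtenir v = -3/4.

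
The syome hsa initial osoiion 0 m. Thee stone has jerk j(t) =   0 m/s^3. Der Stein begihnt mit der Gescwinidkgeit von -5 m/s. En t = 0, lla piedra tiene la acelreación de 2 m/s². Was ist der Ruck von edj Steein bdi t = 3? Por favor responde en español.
Tenemos la sacudida j(t) = 0. Sustituyendo t = 3: j(3) = 0.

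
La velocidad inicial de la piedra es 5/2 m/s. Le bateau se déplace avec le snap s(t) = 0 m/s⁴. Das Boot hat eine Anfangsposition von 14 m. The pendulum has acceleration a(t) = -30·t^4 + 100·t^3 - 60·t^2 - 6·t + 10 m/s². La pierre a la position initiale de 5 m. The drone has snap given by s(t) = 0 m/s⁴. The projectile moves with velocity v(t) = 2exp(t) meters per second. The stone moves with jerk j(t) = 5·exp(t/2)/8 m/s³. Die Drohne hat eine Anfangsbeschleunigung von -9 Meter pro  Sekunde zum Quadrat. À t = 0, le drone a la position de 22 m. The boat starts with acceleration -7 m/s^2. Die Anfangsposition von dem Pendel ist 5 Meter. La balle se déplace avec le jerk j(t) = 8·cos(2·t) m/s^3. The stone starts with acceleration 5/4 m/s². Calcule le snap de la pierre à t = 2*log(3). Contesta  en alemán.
Wir müssen unsere Gleichung für den Ruck j(t) = 5·exp(t/2)/8 1-mal ableiten. Die Ableitung von dem Ruck ergibt den Snap: s(t) = 5·exp(t/2)/16. Wir haben den Snap s(t) = 5·exp(t/2)/16. Durch Einsetzen von t = 2*log(3): s(2*log(3)) = 15/16.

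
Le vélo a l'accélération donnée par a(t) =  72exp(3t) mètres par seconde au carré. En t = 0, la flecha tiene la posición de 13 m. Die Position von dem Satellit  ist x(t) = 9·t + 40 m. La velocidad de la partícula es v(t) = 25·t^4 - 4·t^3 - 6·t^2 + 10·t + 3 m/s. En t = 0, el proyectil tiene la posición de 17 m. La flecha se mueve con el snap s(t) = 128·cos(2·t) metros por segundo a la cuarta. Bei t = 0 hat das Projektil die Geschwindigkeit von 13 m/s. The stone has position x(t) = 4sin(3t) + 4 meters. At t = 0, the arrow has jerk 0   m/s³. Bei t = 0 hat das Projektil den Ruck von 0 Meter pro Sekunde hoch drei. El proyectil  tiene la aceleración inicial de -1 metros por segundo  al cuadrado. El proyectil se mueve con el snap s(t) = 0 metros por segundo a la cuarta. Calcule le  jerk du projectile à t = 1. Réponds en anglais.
To find the answer, we compute 1 integral of s(t) = 0. The antiderivative of snap, with j(0) = 0, gives jerk: j(t) = 0. We have jerk j(t) = 0. Substituting t = 1: j(1) = 0.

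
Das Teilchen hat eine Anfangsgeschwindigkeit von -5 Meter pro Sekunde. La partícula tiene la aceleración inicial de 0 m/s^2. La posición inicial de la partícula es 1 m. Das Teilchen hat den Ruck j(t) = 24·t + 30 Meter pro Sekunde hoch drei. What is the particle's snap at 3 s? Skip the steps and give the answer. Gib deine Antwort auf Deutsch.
Die Antwort ist 24.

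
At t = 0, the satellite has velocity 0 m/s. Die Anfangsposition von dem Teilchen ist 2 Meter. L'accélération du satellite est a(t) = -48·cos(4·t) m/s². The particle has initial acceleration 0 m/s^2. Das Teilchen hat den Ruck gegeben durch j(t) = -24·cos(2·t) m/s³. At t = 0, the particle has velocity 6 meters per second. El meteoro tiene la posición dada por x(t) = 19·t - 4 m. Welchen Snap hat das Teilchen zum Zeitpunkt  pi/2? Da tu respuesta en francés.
En partant du jerk j(t) = -24·cos(2·t), nous prenons 1 dérivée. En dérivant le jerk, nous obtenons le snap: s(t) = 48·sin(2·t). De l'équation du snap s(t) = 48·sin(2·t), nous substituons t = pi/2 pour obtenir s = 0.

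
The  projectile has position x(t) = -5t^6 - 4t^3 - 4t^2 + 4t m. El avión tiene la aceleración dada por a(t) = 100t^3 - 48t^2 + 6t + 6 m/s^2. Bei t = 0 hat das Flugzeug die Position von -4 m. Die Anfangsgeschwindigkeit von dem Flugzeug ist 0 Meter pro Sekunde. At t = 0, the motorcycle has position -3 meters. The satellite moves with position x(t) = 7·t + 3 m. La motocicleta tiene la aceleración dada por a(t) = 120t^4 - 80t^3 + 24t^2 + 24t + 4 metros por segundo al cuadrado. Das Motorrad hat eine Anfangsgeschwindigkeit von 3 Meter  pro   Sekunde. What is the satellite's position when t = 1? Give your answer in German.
Aus der Gleichung für die Position x(t) = 7·t + 3, setzen wir t = 1 ein und erhalten x = 10.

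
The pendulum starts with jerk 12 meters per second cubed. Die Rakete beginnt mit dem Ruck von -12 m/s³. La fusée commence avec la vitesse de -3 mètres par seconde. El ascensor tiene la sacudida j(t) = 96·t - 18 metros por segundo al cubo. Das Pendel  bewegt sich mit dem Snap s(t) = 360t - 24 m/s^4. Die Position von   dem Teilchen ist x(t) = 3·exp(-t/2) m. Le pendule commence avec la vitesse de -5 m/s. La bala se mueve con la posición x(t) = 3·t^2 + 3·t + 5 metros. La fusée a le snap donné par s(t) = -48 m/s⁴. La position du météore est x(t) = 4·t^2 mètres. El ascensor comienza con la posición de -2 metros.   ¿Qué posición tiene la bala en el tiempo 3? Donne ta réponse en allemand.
Aus der Gleichung für die Position x(t) = 3·t^2 + 3·t + 5, setzen wir t = 3 ein und erhalten x = 41.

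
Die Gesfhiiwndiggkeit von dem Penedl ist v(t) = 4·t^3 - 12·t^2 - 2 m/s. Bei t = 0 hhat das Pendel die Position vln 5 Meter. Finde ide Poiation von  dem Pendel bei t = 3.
Wir müssen unsere Gleichung für die Geschwindigkeit v(t) = 4·t^3 - 12·t^2 - 2 1-mal integrieren. Das Integral von der Geschwindigkeit, mit x(0) = 5, ergibt die Position: x(t) = t^4 - 4·t^3 - 2·t + 5. Wir haben die Position x(t) = t^4 - 4·t^3 - 2·t + 5. Durch Einsetzen von t = 3: x(3) = -28.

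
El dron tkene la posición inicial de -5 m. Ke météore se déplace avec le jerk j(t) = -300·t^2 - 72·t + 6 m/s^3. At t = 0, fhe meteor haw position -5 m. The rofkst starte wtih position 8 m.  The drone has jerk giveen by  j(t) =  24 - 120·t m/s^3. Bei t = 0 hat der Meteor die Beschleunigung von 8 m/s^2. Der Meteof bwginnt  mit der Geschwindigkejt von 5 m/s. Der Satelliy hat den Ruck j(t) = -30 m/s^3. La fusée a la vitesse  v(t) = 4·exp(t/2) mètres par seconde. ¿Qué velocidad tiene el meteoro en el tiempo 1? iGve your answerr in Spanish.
Necesitamos integrar nuestra ecuación de la sacudida j(t) = -300·t^2 - 72·t + 6 2 veces. Tomando ∫j(t)dt y aplicando a(0) = 8, encontramos a(t) = -100·t^3 - 36·t^2 + 6·t + 8. Integrando la aceleración y usando la condición inicial v(0) = 5, obtenemos v(t) = -25·t^4 - 12·t^3 + 3·t^2 + 8·t + 5. Tenemos la velocidad v(t) = -25·t^4 - 12·t^3 + 3·t^2 + 8·t + 5. Sustituyendo t = 1: v(1) = -21.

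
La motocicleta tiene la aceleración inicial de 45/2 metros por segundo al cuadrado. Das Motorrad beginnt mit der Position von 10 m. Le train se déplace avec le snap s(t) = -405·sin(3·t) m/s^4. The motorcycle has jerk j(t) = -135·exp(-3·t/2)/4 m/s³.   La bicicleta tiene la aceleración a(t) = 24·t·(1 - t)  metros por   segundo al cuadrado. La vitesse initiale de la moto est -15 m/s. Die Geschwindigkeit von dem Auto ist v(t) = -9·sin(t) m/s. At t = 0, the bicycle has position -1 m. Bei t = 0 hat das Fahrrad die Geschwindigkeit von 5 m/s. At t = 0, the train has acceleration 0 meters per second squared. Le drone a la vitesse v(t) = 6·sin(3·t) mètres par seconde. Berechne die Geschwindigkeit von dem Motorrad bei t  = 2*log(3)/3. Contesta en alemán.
Wir müssen die Stammfunktion unserer Gleichung für den Ruck j(t) = -135·exp(-3·t/2)/4 2-mal finden. Durch Integration von dem Ruck und Verwendung der Anfangsbedingung a(0) = 45/2, erhalten wir a(t) = 45·exp(-3·t/2)/2. Durch Integration von der Beschleunigung und Verwendung der Anfangsbedingung v(0) = -15, erhalten wir v(t) = -15·exp(-3·t/2). Wir haben die Geschwindigkeit v(t) = -15·exp(-3·t/2). Durch Einsetzen von t = 2*log(3)/3: v(2*log(3)/3) = -5.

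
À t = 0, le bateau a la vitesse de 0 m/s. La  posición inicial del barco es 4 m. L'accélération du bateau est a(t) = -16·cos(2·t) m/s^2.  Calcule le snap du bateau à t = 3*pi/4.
En partant de l'accélération a(t) = -16·cos(2·t), nous prenons 2 dérivées. La dérivée de l'accélération donne le jerk: j(t) = 32·sin(2·t). En prenant d/dt de j(t), nous trouvons s(t) = 64·cos(2·t). En utilisant s(t) = 64·cos(2·t) et en substituant t = 3*pi/4, nous trouvons s = 0.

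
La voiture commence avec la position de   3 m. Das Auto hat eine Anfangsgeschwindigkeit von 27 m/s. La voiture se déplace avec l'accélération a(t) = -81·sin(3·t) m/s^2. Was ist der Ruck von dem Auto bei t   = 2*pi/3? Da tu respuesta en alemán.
Um dies zu lösen, müssen wir 1 Ableitung unserer Gleichung für die Beschleunigung a(t) = -81·sin(3·t) nehmen. Mit d/dt von a(t) finden wir j(t) = -243·cos(3·t). Aus der Gleichung für den Ruck j(t) = -243·cos(3·t), setzen wir t = 2*pi/3 ein und erhalten j = -243.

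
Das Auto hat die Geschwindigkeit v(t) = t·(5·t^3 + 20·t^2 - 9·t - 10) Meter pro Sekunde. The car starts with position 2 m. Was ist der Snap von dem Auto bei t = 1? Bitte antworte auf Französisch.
En partant de la vitesse v(t) = t·(5·t^3 + 20·t^2 - 9·t - 10), nous prenons 3 dérivées. En prenant d/dt de v(t), nous trouvons a(t) = 5·t^3 + 20·t^2 + t·(15·t^2 + 40·t - 9) - 9·t - 10. La dérivée de l'accélération donne le jerk: j(t) = 30·t^2 + t·(30·t + 40) + 80·t - 18. En dérivant le jerk, nous obtenons le snap: s(t) = 120·t + 120. Nous avons le snap s(t) = 120·t + 120. En substituant t = 1: s(1) = 240.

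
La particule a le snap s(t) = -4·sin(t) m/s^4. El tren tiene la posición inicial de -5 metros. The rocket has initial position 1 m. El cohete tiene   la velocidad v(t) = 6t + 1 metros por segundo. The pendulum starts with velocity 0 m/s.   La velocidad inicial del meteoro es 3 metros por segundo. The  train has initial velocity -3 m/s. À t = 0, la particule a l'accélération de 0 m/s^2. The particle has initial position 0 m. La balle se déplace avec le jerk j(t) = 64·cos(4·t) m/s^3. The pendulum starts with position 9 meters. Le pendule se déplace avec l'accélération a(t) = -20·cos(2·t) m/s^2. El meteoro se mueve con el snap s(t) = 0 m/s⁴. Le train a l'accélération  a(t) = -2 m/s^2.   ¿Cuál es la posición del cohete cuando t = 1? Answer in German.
Um dies zu lösen, müssen wir 1 Stammfunktion unserer Gleichung für die Geschwindigkeit v(t) = 6·t + 1 finden. Durch Integration von der Geschwindigkeit und Verwendung der Anfangsbedingung x(0) = 1, erhalten wir x(t) = 3·t^2 + t + 1. Wir haben die Position x(t) = 3·t^2 + t + 1. Durch Einsetzen von t = 1: x(1) = 5.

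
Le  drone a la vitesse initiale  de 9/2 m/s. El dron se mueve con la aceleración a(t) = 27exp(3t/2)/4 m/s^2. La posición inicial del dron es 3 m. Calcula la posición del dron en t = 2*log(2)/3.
Necesitamos integrar nuestra ecuación de la aceleración a(t) = 27·exp(3·t/2)/4 2 veces. Integrando la aceleración y usando la condición inicial v(0) = 9/2, obtenemos v(t) = 9·exp(3·t/2)/2. La integral de la velocidad, con x(0) = 3, da la posición: x(t) = 3·exp(3·t/2). Tenemos la posición x(t) = 3·exp(3·t/2). Sustituyendo t = 2*log(2)/3: x(2*log(2)/3) = 6.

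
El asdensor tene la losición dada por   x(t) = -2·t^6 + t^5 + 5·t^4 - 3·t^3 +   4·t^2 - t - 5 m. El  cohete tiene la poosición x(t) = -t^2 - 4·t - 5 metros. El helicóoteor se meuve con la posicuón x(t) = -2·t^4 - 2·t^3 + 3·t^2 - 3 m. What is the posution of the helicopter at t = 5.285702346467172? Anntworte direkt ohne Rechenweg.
At t = 5.285702346467172, x = -1775.67106929794.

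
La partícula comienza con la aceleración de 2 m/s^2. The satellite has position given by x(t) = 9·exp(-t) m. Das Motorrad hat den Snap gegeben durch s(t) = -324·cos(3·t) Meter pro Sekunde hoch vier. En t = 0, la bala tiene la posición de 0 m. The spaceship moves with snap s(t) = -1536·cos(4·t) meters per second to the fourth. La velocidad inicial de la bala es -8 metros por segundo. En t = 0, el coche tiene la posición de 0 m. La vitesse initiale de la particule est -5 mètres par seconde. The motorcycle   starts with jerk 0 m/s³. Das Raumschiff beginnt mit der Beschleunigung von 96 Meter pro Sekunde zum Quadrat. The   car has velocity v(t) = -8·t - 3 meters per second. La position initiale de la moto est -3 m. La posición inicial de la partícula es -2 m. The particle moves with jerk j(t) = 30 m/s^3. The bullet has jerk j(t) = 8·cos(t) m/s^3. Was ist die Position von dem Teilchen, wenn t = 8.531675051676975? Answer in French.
Pour résoudre ceci, nous devons prendre 3 intégrales de notre équation du jerk j(t) = 30. En intégrant le jerk et en utilisant la condition initiale a(0) = 2, nous obtenons a(t) = 30·t + 2. L'intégrale de l'accélération est la vitesse. En utilisant v(0) = -5, nous obtenons v(t) = 15·t^2 + 2·t - 5. En intégrant la vitesse et en utilisant la condition initiale x(0) = -2, nous obtenons x(t) = 5·t^3 + t^2 - 5·t - 2. En utilisant x(t) = 5·t^3 + t^2 - 5·t - 2 et en substituant t = 8.531675051676975, nous trouvons x = 3133.21202196784.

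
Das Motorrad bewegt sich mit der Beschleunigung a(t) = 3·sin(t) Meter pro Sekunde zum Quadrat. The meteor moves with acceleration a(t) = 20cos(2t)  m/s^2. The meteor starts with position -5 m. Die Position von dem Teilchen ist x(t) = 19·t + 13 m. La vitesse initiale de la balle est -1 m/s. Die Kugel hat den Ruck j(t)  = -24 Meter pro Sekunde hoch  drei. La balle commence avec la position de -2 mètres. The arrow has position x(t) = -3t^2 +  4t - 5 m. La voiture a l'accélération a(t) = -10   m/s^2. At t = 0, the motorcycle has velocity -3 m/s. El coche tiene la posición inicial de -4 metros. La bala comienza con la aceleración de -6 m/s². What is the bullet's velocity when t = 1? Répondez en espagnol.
Necesitamos integrar nuestra ecuación de la sacudida j(t) = -24 2 veces. Integrando la sacudida y usando la condición inicial a(0) = -6, obtenemos a(t) = -24·t - 6. Integrando la aceleración y usando la condición inicial v(0) = -1, obtenemos v(t) = -12·t^2 - 6·t - 1. Tenemos la velocidad v(t) = -12·t^2 - 6·t - 1. Sustituyendo t = 1: v(1) = -19.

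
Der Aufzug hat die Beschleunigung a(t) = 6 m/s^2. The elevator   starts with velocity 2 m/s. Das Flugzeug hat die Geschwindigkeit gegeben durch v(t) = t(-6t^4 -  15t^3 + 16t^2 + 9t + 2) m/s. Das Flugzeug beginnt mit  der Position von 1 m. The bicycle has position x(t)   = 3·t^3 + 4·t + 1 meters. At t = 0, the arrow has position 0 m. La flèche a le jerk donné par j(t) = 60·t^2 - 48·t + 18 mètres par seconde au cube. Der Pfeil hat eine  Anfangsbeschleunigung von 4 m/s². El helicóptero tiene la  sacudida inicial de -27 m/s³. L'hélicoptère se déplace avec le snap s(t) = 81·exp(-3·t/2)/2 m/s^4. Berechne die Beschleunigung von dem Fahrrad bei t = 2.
Wir müssen unsere Gleichung für die Position x(t) = 3·t^3 + 4·t + 1 2-mal ableiten. Durch Ableiten von der Position erhalten wir die Geschwindigkeit: v(t) = 9·t^2 + 4. Mit d/dt von v(t) finden wir a(t) = 18·t. Wir haben die Beschleunigung a(t) = 18·t. Durch Einsetzen von t = 2: a(2) = 36.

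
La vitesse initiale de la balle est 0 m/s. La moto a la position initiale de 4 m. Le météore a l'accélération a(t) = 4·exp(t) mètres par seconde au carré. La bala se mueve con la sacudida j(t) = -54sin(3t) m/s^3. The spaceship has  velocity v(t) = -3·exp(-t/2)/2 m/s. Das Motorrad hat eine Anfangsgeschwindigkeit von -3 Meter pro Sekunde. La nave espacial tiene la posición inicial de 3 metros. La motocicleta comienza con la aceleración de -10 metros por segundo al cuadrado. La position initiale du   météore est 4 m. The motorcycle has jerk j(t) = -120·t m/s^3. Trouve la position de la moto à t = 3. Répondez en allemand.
Ausgehend von dem Ruck j(t) = -120·t, nehmen wir 3 Integrale. Das Integral von dem Ruck, mit a(0) = -10, ergibt die Beschleunigung: a(t) = -60·t^2 - 10. Mit ∫a(t)dt und Anwendung von v(0) = -3, finden wir v(t) = -20·t^3 - 10·t - 3. Durch Integration von der Geschwindigkeit und Verwendung der Anfangsbedingung x(0) = 4, erhalten wir x(t) = -5·t^4 - 5·t^2 - 3·t + 4. Aus der Gleichung für die Position x(t) = -5·t^4 - 5·t^2 - 3·t + 4, setzen wir t = 3 ein und erhalten x = -455.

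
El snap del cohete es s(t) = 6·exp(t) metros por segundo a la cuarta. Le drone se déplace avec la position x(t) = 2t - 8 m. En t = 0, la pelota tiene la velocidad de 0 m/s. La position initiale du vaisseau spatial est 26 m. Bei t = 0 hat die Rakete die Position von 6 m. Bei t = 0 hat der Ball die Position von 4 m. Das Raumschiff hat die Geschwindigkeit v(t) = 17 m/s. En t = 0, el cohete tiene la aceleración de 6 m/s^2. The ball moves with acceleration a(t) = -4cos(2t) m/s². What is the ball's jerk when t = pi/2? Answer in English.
Starting from acceleration a(t) = -4·cos(2·t), we take 1 derivative. Taking d/dt of a(t), we find j(t) = 8·sin(2·t). Using j(t) = 8·sin(2·t) and substituting t = pi/2, we find j = 0.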